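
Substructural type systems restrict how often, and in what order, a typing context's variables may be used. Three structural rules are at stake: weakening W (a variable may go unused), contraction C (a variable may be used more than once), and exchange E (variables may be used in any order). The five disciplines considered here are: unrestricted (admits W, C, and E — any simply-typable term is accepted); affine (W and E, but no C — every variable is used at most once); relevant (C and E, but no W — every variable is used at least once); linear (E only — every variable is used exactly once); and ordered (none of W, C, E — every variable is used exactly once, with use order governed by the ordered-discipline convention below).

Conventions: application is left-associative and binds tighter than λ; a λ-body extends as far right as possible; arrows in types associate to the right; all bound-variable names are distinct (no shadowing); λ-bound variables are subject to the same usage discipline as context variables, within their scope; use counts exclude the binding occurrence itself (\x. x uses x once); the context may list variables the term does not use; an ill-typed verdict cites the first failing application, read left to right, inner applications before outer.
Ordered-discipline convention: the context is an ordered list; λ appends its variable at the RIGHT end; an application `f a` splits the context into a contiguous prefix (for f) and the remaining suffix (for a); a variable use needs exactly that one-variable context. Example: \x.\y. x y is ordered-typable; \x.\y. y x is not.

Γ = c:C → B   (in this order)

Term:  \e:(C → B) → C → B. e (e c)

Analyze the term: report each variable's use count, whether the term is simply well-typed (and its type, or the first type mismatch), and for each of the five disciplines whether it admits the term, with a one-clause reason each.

counts: c=1, e (λ-bound)=2
use order (left to right): e, e, c
typing: ✓ — ((C → B) → C → B) → C → B
ordered ✗ (repeated use of e ×2)
linear ✗ (repeated use of e ×2)
affine ✗ (repeated use of e ×2)
relevant ✓ (every one of c, e appears)
unrestricted ✓ (simply typable at ((C → B) → C → B) → C → B; W, C, E all held)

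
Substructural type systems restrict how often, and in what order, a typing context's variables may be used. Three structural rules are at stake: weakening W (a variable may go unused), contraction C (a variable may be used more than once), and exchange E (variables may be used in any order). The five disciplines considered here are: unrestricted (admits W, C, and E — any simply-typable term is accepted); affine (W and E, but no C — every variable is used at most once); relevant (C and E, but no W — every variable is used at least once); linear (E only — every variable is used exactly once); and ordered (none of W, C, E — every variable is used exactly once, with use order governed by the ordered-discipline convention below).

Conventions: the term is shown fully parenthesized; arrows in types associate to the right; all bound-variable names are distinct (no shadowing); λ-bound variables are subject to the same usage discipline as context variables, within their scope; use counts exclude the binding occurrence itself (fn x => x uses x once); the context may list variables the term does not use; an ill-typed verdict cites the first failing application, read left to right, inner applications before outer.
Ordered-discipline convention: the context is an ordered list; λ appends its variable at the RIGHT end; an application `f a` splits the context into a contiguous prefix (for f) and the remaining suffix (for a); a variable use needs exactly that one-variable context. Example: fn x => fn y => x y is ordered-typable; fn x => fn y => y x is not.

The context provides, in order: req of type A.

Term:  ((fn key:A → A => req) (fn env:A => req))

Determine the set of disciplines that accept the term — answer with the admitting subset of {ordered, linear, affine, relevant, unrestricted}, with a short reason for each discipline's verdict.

accepted by: unrestricted
use counts: req ×2; key [bound] ×0; env [bound] ×0
use order (left to right): req, req
typing: ✓ — A
ordered: ✗ — req ×2 used more than once (contraction); needs weakening: key, env unused
linear: ✗ — req ×2 used more than once (contraction); needs weakening: key, env unused
affine: ✗ — req ×2 used more than once (contraction)
relevant: ✗ — needs weakening: key, env unused
unrestricted: ✓ — simply typable at A; W, C, E all held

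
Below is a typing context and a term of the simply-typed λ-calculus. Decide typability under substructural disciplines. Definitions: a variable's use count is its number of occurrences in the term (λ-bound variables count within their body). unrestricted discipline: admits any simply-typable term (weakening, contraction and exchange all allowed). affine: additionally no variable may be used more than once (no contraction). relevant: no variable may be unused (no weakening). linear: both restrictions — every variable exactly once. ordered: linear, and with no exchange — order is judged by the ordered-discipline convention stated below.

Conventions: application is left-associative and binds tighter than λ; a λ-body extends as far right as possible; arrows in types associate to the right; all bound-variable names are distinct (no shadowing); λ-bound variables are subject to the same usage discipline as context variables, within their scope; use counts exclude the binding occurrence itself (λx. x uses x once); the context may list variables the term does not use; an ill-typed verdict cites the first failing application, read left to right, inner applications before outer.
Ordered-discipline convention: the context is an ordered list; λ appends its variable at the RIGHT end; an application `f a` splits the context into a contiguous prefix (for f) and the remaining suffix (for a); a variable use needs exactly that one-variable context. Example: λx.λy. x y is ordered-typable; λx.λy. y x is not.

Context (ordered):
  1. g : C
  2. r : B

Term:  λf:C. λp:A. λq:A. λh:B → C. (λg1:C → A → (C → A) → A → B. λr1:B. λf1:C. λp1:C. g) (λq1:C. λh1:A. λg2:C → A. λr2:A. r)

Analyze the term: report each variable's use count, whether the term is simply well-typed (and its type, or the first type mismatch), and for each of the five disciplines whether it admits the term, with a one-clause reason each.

variable uses: g: 1×; r: 1×; f [bound]: 0×; p [bound]: 0×; q [bound]: 0×; h [bound]: 0×; g1 [bound]: 0×; r1 [bound]: 0×; f1 [bound]: 0×; p1 [bound]: 0×; q1 [bound]: 0×; h1 [bound]: 0×; g2 [bound]: 0×; r2 [bound]: 0×
order of uses: g, r
typing: well-typed at C → A → A → (B → C) → B → C → C → C
ordered: ✗, needs weakening: f, p, q, h, g1, r1, f1, p1, q1, h1, g2, r2 unused
linear: ✗, needs weakening: f, p, q, h, g1, r1, f1, p1, q1, h1, g2, r2 unused
affine: ✓, g, r, f, p, q, h, g1, r1, f1, p1, q1, h1, g2, r2: no repeats, contraction unneeded
relevant: ✗, needs weakening: f, p, q, h, g1, r1, f1, p1, q1, h1, g2, r2 unused
unrestricted: ✓, type-checks (C → A → A → (B → C) → B → C → C → C) and nothing is barred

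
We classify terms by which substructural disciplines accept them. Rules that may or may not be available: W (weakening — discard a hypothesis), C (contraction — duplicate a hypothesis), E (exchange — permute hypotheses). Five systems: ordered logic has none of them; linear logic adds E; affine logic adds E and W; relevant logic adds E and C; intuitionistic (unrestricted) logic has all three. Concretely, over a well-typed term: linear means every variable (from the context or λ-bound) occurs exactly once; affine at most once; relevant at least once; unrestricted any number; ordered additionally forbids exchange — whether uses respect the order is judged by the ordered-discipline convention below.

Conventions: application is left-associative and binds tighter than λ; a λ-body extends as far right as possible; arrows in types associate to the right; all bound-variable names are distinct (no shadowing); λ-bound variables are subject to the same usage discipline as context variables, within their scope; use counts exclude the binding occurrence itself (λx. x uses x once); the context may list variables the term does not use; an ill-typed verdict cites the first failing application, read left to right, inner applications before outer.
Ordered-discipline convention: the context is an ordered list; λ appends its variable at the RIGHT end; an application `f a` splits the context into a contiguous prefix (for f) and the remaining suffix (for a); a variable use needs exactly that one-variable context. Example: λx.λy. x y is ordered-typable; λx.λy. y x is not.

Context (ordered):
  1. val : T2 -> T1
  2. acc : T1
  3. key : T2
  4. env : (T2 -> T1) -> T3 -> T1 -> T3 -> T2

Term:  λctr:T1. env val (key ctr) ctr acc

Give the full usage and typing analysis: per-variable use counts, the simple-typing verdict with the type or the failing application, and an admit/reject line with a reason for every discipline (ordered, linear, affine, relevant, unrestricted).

use counts: val ×1; acc ×1; key ×1; env ×1; ctr [bound] ×2
uses in reading order: env, val, key, ctr, ctr, acc
typing: ill-typed: applying a non-function (T2)
ordered: ✗ — fails simple typing
linear: ✗ — a type mismatch blocks all five
affine: ✗ — the type mismatch rejects it
relevant: ✗ — not simply typable
unrestricted: ✗ — fails simple typing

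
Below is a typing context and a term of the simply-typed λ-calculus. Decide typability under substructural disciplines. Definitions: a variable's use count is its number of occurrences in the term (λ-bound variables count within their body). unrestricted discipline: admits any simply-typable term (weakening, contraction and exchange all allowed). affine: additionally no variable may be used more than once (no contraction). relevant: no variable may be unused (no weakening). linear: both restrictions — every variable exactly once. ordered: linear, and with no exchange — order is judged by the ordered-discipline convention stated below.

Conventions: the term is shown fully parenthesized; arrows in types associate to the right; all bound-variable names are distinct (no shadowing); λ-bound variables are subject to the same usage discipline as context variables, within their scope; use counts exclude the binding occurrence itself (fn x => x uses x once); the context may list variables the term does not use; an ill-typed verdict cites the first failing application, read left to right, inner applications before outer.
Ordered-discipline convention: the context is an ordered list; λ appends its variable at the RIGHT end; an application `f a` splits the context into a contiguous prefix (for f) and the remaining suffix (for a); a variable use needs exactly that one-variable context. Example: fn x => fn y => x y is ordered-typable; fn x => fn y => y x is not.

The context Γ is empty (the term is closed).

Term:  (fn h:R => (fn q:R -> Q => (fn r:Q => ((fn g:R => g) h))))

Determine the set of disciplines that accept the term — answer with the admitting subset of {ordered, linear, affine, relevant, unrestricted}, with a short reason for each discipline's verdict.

accepted by: affine, unrestricted
usage: h (λ-bound) ×1; q (λ-bound) ×0; r (λ-bound) ×0; g (λ-bound) ×1
use order (left to right): g, h
typing: the term checks, with type R -> (R -> Q) -> Q -> R
ordered ✗ (unused: q, r — weakening required)
linear ✗ (unused: q, r — weakening required)
affine ✓ (no duplicate uses among h, q, r, g)
relevant ✗ (unused: q, r — weakening required)
unrestricted ✓ (simply typable at R -> (R -> Q) -> Q -> R; W, C, E all held)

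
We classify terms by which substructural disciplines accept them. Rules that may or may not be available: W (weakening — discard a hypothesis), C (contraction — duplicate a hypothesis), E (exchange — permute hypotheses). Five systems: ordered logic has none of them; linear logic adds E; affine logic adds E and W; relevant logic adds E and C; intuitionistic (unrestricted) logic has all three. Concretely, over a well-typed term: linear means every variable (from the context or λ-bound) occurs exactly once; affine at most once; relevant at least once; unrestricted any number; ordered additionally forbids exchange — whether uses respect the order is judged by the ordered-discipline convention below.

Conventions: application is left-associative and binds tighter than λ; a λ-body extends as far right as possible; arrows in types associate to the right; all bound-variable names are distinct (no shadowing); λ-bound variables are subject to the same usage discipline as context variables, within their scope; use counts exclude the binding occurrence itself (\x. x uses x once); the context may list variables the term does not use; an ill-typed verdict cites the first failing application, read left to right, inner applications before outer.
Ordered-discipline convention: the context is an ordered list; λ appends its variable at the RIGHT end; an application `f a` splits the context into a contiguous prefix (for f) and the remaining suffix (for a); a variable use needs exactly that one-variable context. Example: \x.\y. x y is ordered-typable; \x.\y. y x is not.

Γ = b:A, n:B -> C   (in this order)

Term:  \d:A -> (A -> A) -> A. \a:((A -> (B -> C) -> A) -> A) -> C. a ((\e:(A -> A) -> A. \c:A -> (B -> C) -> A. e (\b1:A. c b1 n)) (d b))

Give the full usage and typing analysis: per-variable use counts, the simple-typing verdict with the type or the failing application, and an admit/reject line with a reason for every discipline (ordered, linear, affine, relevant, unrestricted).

usage: b: 1, n: 1, d (λ-bound): 1, a (λ-bound): 1, e (λ-bound): 1, c (λ-bound): 1, b1 (λ-bound): 1
use order (left to right): a, e, c, b1, n, d, b
typing: the term checks, with type (A -> (A -> A) -> A) -> (((A -> (B -> C) -> A) -> A) -> C) -> C
ordered: ✗ — use order a, e, c, b1, n, d, b needs exchange
linear: ✓ — b, n, d, a, e, c, b1: one use apiece
affine: ✓ — b, n, d, a, e, c, b1: no repeats, contraction unneeded
relevant: ✓ — b, n, d, a, e, c, b1: all used, weakening unneeded
unrestricted: ✓ — type-checks ((A -> (A -> A) -> A) -> (((A -> (B -> C) -> A) -> A) -> C) -> C) and nothing is barred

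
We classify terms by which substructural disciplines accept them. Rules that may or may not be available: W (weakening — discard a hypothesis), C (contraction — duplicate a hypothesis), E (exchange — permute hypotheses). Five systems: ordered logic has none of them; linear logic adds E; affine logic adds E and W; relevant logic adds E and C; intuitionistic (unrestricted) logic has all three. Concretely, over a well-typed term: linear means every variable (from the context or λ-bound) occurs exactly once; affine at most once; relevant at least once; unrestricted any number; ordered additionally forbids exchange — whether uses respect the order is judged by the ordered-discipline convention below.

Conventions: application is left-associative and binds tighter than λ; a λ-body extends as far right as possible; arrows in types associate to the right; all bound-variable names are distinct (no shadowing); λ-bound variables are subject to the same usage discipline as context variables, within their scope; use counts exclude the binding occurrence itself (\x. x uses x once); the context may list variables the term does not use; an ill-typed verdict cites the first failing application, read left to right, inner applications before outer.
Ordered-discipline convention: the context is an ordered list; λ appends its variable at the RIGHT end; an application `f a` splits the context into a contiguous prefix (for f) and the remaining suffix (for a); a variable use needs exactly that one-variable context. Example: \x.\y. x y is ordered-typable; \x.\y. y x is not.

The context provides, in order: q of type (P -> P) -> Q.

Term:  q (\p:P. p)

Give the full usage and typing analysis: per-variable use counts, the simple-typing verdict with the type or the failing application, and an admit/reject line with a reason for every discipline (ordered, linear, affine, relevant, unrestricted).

usage: q ×1; p (λ-bound) ×1
left-to-right use order: q, p
typing: ✓ — Q
ordered: ✓, one use each (q, p); ordered split holds
linear: ✓, single use per variable (q, p)
affine: ✓, q, p: no repeats, contraction unneeded
relevant: ✓, every one of q, p appears
unrestricted: ✓, type-checks (Q) and nothing is barred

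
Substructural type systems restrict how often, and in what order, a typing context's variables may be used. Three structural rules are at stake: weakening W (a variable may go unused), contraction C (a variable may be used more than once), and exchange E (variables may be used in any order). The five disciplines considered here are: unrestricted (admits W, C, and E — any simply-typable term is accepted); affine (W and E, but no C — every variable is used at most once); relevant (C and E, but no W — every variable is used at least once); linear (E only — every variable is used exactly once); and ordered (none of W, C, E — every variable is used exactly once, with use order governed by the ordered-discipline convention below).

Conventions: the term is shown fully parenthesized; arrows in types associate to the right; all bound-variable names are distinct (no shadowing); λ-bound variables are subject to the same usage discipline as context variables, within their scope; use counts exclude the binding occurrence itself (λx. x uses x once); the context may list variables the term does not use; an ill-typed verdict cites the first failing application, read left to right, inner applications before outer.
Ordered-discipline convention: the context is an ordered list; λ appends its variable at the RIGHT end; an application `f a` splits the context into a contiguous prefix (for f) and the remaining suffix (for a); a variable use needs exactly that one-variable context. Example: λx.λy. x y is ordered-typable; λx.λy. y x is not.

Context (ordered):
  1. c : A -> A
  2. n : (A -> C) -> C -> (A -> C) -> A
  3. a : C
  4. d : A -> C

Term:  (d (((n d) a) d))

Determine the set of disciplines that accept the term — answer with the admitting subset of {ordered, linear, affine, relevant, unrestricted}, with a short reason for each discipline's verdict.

admitted by: unrestricted
use counts: c=0; n=1; a=1; d=3
order of uses: d, n, d, a, d
typing: ✓ — C
ordered ✗ (uses contraction: d ×3; c never used (weakening))
linear ✗ (uses contraction: d ×3; c never used (weakening))
affine ✗ (uses contraction: d ×3)
relevant ✗ (c never used (weakening))
unrestricted ✓ (well-typed at C; no restrictions here)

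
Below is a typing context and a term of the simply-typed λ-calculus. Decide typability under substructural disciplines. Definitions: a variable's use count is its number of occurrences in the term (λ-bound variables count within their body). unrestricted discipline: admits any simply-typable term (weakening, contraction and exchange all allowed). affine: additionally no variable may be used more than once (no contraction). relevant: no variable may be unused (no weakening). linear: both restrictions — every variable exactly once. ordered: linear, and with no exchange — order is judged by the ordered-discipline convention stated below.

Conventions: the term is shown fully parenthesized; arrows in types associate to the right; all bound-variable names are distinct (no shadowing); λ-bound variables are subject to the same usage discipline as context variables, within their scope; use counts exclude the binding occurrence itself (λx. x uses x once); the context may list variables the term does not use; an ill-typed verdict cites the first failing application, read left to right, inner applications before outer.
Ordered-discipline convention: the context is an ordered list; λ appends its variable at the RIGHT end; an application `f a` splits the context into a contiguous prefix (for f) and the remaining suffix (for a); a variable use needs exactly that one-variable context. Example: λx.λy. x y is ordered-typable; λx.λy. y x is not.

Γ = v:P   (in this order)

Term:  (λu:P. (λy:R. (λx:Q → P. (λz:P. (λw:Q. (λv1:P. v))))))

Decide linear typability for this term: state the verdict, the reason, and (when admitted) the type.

no — unused: u, y, x, z, w, v1 — weakening required
usage: v: 1, u [bound]: 0, y [bound]: 0, x [bound]: 0, z [bound]: 0, w [bound]: 0, v1 [bound]: 0
use order (left to right): v
typing: well-typed — term : P → R → (Q → P) → P → Q → P → P
summary: ordered ✗; linear ✗; affine ✓; relevant ✗; unrestricted ✓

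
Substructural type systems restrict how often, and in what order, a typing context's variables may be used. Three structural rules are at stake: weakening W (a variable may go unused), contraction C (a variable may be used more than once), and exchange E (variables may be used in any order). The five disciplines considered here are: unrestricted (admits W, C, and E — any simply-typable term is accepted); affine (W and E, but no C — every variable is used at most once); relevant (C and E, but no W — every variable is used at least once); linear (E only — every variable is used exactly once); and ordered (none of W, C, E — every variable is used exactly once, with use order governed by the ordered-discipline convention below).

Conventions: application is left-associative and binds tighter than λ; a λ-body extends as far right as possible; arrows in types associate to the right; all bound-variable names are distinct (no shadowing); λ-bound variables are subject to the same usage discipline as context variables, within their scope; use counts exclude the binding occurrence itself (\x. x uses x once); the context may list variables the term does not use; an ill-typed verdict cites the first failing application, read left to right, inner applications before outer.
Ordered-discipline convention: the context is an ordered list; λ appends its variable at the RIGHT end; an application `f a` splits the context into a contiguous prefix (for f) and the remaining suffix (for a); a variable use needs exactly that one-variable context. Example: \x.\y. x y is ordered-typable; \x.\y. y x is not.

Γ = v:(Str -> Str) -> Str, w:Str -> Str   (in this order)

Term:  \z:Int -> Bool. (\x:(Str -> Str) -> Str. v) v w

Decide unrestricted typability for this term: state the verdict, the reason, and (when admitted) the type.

yes — typability at (Int -> Bool) -> Str is all that's needed; term : (Int -> Bool) -> Str
usage: v=2; w=1; z (bound)=0; x (bound)=0
use order (left to right): v, v, w
typing: well-typed — term : (Int -> Bool) -> Str
summary: ordered ✗; linear ✗; affine ✗; relevant ✗; unrestricted ✓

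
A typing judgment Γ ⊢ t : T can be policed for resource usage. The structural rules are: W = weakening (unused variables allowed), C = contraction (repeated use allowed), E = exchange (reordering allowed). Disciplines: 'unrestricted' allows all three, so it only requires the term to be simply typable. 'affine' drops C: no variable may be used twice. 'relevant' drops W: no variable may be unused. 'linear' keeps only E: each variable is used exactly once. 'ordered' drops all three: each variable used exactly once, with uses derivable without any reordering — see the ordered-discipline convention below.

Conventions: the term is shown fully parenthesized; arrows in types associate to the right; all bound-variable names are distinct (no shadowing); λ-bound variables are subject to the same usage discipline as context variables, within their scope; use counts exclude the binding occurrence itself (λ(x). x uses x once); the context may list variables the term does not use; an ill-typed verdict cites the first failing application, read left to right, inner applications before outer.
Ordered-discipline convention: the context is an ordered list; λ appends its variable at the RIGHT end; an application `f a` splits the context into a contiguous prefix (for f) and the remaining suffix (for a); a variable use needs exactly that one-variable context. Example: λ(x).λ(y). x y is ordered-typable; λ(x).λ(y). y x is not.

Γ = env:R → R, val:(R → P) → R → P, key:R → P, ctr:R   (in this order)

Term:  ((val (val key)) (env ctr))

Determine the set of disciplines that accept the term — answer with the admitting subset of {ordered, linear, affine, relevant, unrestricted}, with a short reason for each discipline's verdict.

accepted by: relevant, unrestricted
variable uses: env: 1×, val: 2×, key: 1×, ctr: 1×
use order (left to right): val, val, key, env, ctr
typing: ✓ — P
ordered: ✗ — uses contraction: val ×2
linear: ✗ — uses contraction: val ×2
affine: ✗ — uses contraction: val ×2
relevant: ✓ — every one of env, val, key, ctr appears
unrestricted: ✓ — well-typed at P; no restrictions here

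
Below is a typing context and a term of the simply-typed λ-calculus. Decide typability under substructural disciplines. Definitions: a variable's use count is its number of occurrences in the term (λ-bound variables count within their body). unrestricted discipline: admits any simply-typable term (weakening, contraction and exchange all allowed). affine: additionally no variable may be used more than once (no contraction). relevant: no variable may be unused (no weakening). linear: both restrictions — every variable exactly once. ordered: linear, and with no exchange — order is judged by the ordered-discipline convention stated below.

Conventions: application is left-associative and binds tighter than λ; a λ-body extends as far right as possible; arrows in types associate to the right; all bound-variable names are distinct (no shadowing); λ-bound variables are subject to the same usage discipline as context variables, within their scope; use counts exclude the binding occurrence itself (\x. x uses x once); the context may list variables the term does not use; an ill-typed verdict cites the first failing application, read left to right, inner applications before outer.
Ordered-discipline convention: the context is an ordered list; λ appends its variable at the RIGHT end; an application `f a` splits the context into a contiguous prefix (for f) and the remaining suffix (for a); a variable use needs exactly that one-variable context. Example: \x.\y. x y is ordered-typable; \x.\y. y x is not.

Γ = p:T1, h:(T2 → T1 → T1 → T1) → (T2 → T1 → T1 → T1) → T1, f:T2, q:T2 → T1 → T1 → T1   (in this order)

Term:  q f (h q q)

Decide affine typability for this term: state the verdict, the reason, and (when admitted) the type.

no — uses contraction: q ×3
use counts: p ×0, h ×1, f ×1, q ×3
left-to-right use order: q, f, h, q, q
typing: the term checks, with type T1 → T1
summary: ordered ✗ · linear ✗ · affine ✗ · relevant ✗ · unrestricted ✓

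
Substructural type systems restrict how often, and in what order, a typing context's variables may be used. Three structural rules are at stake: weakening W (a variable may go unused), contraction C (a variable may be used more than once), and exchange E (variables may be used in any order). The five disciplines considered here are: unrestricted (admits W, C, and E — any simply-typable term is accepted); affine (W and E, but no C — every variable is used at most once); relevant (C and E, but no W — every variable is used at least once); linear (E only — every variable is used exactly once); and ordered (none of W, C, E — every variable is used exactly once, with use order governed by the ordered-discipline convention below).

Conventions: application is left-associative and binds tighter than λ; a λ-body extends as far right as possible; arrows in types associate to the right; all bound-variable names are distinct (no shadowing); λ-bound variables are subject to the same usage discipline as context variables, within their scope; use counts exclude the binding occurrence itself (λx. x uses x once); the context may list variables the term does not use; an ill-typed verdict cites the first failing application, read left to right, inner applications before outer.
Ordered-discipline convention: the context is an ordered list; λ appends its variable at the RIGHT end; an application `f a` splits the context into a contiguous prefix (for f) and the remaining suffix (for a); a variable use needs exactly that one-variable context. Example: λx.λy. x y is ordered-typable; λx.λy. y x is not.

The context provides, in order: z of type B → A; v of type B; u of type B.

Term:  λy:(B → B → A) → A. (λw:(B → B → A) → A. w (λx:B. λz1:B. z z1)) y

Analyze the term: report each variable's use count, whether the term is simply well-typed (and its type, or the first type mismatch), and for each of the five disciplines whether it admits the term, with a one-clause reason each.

use counts: z: 1×, v: 0×, u: 0×, y (λ-bound): 1×, w (λ-bound): 1×, x (λ-bound): 0×, z1 (λ-bound): 1×
use order (left to right): w, z, z1, y
typing: well-typed at ((B → B → A) → A) → A
ordered: ✗ — v, u, x never used (weakening)
linear: ✗ — v, u, x never used (weakening)
affine: ✓ — none of z, v, u, y, w, x, z1 used more than once
relevant: ✗ — v, u, x never used (weakening)
unrestricted: ✓ — simply typable at ((B → B → A) → A) → A; W, C, E all held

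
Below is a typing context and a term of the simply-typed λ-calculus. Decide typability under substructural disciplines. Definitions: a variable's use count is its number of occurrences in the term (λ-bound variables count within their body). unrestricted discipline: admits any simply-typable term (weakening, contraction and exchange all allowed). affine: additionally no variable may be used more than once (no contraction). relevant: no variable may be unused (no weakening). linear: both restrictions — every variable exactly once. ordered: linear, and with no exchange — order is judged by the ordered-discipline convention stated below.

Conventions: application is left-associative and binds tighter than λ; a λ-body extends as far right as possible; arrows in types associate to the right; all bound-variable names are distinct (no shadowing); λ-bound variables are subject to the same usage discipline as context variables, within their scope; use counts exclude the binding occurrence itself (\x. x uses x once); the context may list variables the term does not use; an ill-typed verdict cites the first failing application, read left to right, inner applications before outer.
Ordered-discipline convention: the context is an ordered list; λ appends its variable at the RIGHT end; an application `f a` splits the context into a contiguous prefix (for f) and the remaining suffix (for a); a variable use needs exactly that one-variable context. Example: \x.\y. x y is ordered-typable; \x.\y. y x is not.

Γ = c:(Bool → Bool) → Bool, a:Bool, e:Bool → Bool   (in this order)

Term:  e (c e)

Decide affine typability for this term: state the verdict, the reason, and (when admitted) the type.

no — needs contraction — e ×2
counts: c: 1, a: 0, e: 2
order of uses: e, c, e
typing: the term checks, with type Bool
summary: ordered ✗ · linear ✗ · affine ✗ · relevant ✗ · unrestricted ✓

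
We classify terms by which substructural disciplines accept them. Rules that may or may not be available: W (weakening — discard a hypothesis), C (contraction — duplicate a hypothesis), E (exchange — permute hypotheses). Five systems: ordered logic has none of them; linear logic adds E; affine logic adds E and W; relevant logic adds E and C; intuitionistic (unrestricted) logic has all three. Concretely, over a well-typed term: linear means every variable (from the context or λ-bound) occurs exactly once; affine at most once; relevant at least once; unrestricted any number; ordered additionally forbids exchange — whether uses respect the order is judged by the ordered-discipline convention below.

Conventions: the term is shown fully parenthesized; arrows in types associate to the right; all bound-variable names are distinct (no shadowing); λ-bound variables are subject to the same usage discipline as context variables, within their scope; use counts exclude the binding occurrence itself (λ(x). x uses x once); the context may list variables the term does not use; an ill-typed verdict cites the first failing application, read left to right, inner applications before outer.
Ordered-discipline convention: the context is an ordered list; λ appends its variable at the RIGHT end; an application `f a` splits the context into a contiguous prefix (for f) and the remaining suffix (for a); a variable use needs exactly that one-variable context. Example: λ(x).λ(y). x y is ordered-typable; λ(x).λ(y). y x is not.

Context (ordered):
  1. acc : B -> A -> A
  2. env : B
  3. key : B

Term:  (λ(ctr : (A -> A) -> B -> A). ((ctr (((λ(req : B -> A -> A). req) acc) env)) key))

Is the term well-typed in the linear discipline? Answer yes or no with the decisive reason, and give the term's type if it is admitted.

yes — exactly-once usage across acc, env, key, ctr, req; term : ((A -> A) -> B -> A) -> A
counts: acc: 1; env: 1; key: 1; ctr (bound): 1; req (bound): 1
order of uses: ctr, req, acc, env, key
typing: well-typed at ((A -> A) -> B -> A) -> A
summary: ordered ✗, linear ✓, affine ✓, relevant ✓, unrestricted ✓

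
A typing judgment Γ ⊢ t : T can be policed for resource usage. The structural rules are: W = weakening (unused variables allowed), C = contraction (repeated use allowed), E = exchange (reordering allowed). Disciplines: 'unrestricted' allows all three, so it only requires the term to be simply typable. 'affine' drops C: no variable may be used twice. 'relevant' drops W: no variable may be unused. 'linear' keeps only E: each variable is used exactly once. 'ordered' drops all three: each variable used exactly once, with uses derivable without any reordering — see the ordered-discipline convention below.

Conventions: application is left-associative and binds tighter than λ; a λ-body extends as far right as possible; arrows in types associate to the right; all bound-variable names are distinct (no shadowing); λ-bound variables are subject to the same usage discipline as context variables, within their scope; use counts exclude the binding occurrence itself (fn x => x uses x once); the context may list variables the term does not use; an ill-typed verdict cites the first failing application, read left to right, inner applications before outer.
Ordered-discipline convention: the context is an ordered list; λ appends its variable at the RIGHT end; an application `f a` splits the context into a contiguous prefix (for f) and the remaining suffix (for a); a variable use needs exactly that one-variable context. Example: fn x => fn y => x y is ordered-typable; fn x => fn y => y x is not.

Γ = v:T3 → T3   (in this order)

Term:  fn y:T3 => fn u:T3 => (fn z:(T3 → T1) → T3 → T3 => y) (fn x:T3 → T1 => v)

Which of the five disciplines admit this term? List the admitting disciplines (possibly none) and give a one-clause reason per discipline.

accepted by: affine, unrestricted
counts: v ×1, y [bound] ×1, u [bound] ×0, z [bound] ×0, x [bound] ×0
left-to-right use order: y, v
typing: well-typed at T3 → T3 → T3
ordered: ✗ — unused: u, z, x — weakening required
linear: ✗ — unused: u, z, x — weakening required
affine: ✓ — v, y, u, z, x: no repeats, contraction unneeded
relevant: ✗ — unused: u, z, x — weakening required
unrestricted: ✓ — well-typed at T3 → T3 → T3; no restrictions here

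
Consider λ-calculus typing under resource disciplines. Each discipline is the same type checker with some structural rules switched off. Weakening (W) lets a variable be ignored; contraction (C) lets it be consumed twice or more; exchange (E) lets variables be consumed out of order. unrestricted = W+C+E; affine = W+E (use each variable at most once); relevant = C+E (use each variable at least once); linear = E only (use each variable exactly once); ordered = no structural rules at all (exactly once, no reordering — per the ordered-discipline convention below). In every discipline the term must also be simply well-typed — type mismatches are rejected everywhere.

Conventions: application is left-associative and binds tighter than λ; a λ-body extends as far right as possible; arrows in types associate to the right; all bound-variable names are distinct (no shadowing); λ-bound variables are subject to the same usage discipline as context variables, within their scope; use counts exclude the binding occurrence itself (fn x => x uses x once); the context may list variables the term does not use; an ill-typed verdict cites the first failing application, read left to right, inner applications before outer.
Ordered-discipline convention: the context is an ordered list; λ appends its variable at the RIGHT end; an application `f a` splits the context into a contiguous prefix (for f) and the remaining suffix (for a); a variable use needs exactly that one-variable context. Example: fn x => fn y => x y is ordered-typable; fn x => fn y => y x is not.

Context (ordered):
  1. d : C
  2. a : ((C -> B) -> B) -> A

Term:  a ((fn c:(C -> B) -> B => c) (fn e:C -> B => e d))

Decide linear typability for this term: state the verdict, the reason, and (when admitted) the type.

yes — single use per variable (d, a, c, e); term : A
variable uses: d=1; a=1; c (λ-bound)=1; e (λ-bound)=1
uses in reading order: a, c, e, d
typing: the term checks, with type A
all disciplines: ordered ✗; linear ✓; affine ✓; relevant ✓; unrestricted ✓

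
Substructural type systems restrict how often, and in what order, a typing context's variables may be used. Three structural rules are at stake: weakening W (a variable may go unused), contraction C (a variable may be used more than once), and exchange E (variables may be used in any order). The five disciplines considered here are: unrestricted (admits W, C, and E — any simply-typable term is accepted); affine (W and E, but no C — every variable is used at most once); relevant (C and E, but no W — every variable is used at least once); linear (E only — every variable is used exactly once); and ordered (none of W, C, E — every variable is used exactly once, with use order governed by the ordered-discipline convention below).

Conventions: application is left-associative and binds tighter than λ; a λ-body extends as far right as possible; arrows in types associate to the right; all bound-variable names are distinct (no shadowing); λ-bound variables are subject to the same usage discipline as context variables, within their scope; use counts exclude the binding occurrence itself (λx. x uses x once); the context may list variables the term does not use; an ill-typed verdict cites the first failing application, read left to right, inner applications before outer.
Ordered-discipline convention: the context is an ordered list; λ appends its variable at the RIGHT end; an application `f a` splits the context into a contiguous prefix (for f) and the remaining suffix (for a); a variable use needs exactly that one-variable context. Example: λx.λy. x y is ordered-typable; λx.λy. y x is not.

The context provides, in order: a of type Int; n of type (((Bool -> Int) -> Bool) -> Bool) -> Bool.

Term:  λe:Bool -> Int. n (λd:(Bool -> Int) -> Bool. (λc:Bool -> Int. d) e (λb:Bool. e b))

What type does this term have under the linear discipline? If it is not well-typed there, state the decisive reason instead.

not well-typed under linear — e ×2 used more than once (contraction); a, c left unused
use counts: a=0, n=1, e [bound]=2, d [bound]=1, c [bound]=0, b [bound]=1
left-to-right use order: n, d, e, e, b
typing: well-typed — term : (Bool -> Int) -> Bool
per-discipline verdicts: ordered ✗, linear ✗, affine ✗, relevant ✗, unrestricted ✓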